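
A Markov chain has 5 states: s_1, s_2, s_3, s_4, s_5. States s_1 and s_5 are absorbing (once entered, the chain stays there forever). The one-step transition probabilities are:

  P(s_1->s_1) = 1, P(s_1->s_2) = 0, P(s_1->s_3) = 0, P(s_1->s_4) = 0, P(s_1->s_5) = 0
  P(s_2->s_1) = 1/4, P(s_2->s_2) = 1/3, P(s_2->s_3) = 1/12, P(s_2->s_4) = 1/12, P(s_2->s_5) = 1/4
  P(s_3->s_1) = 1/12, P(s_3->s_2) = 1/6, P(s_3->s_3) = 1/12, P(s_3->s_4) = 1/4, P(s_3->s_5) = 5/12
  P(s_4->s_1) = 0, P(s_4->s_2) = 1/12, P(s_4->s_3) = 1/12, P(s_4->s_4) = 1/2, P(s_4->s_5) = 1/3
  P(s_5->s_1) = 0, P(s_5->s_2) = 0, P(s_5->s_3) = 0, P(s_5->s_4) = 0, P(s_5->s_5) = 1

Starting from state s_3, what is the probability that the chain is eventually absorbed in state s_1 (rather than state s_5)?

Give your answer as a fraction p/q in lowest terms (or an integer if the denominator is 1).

Answer: 23/119

Derivation:
Let a_i = P(absorbed in s_1 | start in state i).
Boundary conditions: a_s_1 = 1, a_s_5 = 0.
For each transient state i, a_i = sum_j P(i->j) * a_j:
  a_s_2 = 1/4*a_s_1 + 1/3*a_s_2 + 1/12*a_s_3 + 1/12*a_s_4 + 1/4*a_s_5
  a_s_3 = 1/12*a_s_1 + 1/6*a_s_2 + 1/12*a_s_3 + 1/4*a_s_4 + 5/12*a_s_5
  a_s_4 = 0*a_s_1 + 1/12*a_s_2 + 1/12*a_s_3 + 1/2*a_s_4 + 1/3*a_s_5

Substituting a_s_1 = 1 and a_s_5 = 0, rearrange to (I - Q) a = r where r[i] = P(i -> s_1):
  [2/3, -1/12, -1/12] . (a_s_2, a_s_3, a_s_4) = 1/4
  [-1/6, 11/12, -1/4] . (a_s_2, a_s_3, a_s_4) = 1/12
  [-1/12, -1/12, 1/2] . (a_s_2, a_s_3, a_s_4) = 0

Solving yields:
  a_s_2 = 7/17
  a_s_3 = 23/119
  a_s_4 = 12/119

Starting state is s_3, so the absorption probability is a_s_3 = 23/119.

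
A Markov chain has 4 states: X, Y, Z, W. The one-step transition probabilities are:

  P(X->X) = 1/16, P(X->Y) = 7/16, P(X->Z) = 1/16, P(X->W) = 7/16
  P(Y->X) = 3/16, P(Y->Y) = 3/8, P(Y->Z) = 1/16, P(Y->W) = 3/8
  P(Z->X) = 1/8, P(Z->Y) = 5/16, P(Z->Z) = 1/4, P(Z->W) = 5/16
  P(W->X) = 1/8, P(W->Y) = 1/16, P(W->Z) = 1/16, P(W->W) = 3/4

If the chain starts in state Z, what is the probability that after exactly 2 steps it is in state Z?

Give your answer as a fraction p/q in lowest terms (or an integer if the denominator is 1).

Answer: 7/64

Derivation:
Computing P^2 by repeated multiplication:
P^1 =
  X: [1/16, 7/16, 1/16, 7/16]
  Y: [3/16, 3/8, 1/16, 3/8]
  Z: [1/8, 5/16, 1/4, 5/16]
  W: [1/8, 1/16, 1/16, 3/4]
P^2 =
  X: [19/128, 61/256, 19/256, 69/128]
  Y: [35/256, 17/64, 19/256, 67/128]
  Z: [35/256, 69/256, 7/64, 31/64]
  W: [31/256, 37/256, 19/256, 169/256]

(P^2)[Z -> Z] = 7/64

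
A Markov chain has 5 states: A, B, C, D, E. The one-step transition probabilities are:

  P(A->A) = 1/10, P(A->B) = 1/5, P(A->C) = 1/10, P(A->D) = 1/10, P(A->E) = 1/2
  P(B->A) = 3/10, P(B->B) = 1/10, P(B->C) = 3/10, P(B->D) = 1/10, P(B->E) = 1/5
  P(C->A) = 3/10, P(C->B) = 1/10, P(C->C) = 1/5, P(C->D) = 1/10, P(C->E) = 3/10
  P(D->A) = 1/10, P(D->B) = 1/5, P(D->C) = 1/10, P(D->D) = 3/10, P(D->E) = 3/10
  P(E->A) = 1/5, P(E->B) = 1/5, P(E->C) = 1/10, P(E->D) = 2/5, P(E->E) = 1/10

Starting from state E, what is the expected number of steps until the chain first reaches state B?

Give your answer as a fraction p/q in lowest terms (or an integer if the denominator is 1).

Answer: 90/17

Derivation:
Let h_i = expected steps to first reach B from state i.
Boundary: h_B = 0.
First-step equations for the other states:
  h_A = 1 + 1/10*h_A + 1/5*h_B + 1/10*h_C + 1/10*h_D + 1/2*h_E
  h_C = 1 + 3/10*h_A + 1/10*h_B + 1/5*h_C + 1/10*h_D + 3/10*h_E
  h_D = 1 + 1/10*h_A + 1/5*h_B + 1/10*h_C + 3/10*h_D + 3/10*h_E
  h_E = 1 + 1/5*h_A + 1/5*h_B + 1/10*h_C + 2/5*h_D + 1/10*h_E

Substituting h_B = 0 and rearranging gives the linear system (I - Q) h = 1:
  [9/10, -1/10, -1/10, -1/2] . (h_A, h_C, h_D, h_E) = 1
  [-3/10, 4/5, -1/10, -3/10] . (h_A, h_C, h_D, h_E) = 1
  [-1/10, -1/10, 7/10, -3/10] . (h_A, h_C, h_D, h_E) = 1
  [-1/5, -1/10, -2/5, 9/10] . (h_A, h_C, h_D, h_E) = 1

Solving yields:
  h_A = 90/17
  h_C = 100/17
  h_D = 90/17
  h_E = 90/17

Starting state is E, so the expected hitting time is h_E = 90/17.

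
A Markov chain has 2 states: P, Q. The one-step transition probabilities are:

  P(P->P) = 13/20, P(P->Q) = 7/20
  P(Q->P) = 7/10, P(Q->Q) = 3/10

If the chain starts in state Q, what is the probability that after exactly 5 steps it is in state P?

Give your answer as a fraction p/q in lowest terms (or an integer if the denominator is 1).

Computing P^5 by repeated multiplication:
P^1 =
  P: [13/20, 7/20]
  Q: [7/10, 3/10]
P^2 =
  P: [267/400, 133/400]
  Q: [133/200, 67/200]
P^3 =
  P: [5333/8000, 2667/8000]
  Q: [2667/4000, 1333/4000]
P^4 =
  P: [106667/160000, 53333/160000]
  Q: [53333/80000, 26667/80000]
P^5 =
  P: [2133333/3200000, 1066667/3200000]
  Q: [1066667/1600000, 533333/1600000]

(P^5)[Q -> P] = 1066667/1600000

Answer: 1066667/1600000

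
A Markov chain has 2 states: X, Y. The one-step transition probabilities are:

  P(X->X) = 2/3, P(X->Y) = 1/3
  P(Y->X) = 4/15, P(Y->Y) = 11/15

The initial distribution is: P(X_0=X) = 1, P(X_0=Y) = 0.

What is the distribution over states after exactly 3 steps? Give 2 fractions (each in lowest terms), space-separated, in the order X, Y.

Propagating the distribution step by step (d_{t+1} = d_t * P):
d_0 = (X=1, Y=0)
  d_1[X] = 1*2/3 + 0*4/15 = 2/3
  d_1[Y] = 1*1/3 + 0*11/15 = 1/3
d_1 = (X=2/3, Y=1/3)
  d_2[X] = 2/3*2/3 + 1/3*4/15 = 8/15
  d_2[Y] = 2/3*1/3 + 1/3*11/15 = 7/15
d_2 = (X=8/15, Y=7/15)
  d_3[X] = 8/15*2/3 + 7/15*4/15 = 12/25
  d_3[Y] = 8/15*1/3 + 7/15*11/15 = 13/25
d_3 = (X=12/25, Y=13/25)

Answer: 12/25 13/25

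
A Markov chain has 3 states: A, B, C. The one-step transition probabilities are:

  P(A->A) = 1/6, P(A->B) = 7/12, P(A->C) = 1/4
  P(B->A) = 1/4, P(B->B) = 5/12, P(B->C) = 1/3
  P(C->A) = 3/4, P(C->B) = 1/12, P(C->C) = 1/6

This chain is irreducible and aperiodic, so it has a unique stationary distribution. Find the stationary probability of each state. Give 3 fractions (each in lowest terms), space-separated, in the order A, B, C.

The stationary distribution satisfies pi = pi * P, i.e.:
  pi_A = 1/6*pi_A + 1/4*pi_B + 3/4*pi_C
  pi_B = 7/12*pi_A + 5/12*pi_B + 1/12*pi_C
  pi_C = 1/4*pi_A + 1/3*pi_B + 1/6*pi_C
with normalization: pi_A + pi_B + pi_C = 1.

Using the first 2 balance equations plus normalization, the linear system A*pi = b is:
  [-5/6, 1/4, 3/4] . pi = 0
  [7/12, -7/12, 1/12] . pi = 0
  [1, 1, 1] . pi = 1

Solving yields:
  pi_A = 33/94
  pi_B = 73/188
  pi_C = 49/188

Verification (pi * P):
  33/94*1/6 + 73/188*1/4 + 49/188*3/4 = 33/94 = pi_A  (ok)
  33/94*7/12 + 73/188*5/12 + 49/188*1/12 = 73/188 = pi_B  (ok)
  33/94*1/4 + 73/188*1/3 + 49/188*1/6 = 49/188 = pi_C  (ok)

Answer: 33/94 73/188 49/188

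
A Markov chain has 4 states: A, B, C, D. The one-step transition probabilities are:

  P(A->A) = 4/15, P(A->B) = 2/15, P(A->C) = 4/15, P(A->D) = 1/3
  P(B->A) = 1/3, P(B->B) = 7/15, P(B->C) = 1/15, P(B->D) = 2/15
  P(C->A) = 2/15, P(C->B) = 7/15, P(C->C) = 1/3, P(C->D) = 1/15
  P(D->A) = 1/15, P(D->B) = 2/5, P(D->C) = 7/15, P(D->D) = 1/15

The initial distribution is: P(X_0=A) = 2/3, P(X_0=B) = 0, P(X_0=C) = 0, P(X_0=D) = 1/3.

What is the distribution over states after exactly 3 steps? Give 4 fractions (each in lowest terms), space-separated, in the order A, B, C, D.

Propagating the distribution step by step (d_{t+1} = d_t * P):
d_0 = (A=2/3, B=0, C=0, D=1/3)
  d_1[A] = 2/3*4/15 + 0*1/3 + 0*2/15 + 1/3*1/15 = 1/5
  d_1[B] = 2/3*2/15 + 0*7/15 + 0*7/15 + 1/3*2/5 = 2/9
  d_1[C] = 2/3*4/15 + 0*1/15 + 0*1/3 + 1/3*7/15 = 1/3
  d_1[D] = 2/3*1/3 + 0*2/15 + 0*1/15 + 1/3*1/15 = 11/45
d_1 = (A=1/5, B=2/9, C=1/3, D=11/45)
  d_2[A] = 1/5*4/15 + 2/9*1/3 + 1/3*2/15 + 11/45*1/15 = 127/675
  d_2[B] = 1/5*2/15 + 2/9*7/15 + 1/3*7/15 + 11/45*2/5 = 259/675
  d_2[C] = 1/5*4/15 + 2/9*1/15 + 1/3*1/3 + 11/45*7/15 = 22/75
  d_2[D] = 1/5*1/3 + 2/9*2/15 + 1/3*1/15 + 11/45*1/15 = 91/675
d_2 = (A=127/675, B=259/675, C=22/75, D=91/675)
  d_3[A] = 127/675*4/15 + 259/675*1/3 + 22/75*2/15 + 91/675*1/15 = 458/2025
  d_3[B] = 127/675*2/15 + 259/675*7/15 + 22/75*7/15 + 91/675*2/5 = 1333/3375
  d_3[C] = 127/675*4/15 + 259/675*1/15 + 22/75*1/3 + 91/675*7/15 = 266/1125
  d_3[D] = 127/675*1/3 + 259/675*2/15 + 22/75*1/15 + 91/675*1/15 = 1442/10125
d_3 = (A=458/2025, B=1333/3375, C=266/1125, D=1442/10125)

Answer: 458/2025 1333/3375 266/1125 1442/10125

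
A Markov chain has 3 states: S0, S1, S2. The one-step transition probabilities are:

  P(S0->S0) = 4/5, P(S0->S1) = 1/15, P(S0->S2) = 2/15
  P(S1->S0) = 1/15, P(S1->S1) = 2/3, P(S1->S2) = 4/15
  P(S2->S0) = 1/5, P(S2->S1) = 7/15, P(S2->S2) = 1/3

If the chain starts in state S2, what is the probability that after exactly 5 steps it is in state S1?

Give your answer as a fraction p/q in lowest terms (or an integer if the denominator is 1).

Answer: 36271/84375

Derivation:
Computing P^5 by repeated multiplication:
P^1 =
  S0: [4/5, 1/15, 2/15]
  S1: [1/15, 2/3, 4/15]
  S2: [1/5, 7/15, 1/3]
P^2 =
  S0: [151/225, 4/25, 38/225]
  S1: [34/225, 43/75, 62/225]
  S2: [58/225, 12/25, 59/225]
P^3 =
  S0: [218/375, 259/1125, 212/1125]
  S1: [241/1125, 586/1125, 298/1125]
  S2: [109/375, 517/1125, 281/1125]
P^4 =
  S0: [8743/16875, 1576/5625, 3404/16875]
  S1: [4372/16875, 2729/5625, 4316/16875]
  S2: [5284/16875, 2488/5625, 4127/16875]
P^5 =
  S0: [39952/84375, 26617/84375, 17806/84375]
  S1: [24533/84375, 38818/84375, 2336/9375]
  S2: [27751/84375, 36271/84375, 20353/84375]

(P^5)[S2 -> S1] = 36271/84375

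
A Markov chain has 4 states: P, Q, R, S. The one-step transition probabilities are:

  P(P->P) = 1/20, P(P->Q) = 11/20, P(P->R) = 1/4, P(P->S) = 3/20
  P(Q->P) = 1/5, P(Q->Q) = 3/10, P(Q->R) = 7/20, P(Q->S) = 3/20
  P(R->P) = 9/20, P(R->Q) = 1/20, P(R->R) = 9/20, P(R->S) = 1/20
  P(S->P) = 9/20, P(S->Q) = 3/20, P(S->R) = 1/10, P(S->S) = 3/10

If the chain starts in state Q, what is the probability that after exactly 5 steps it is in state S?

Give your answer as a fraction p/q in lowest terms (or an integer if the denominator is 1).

Computing P^5 by repeated multiplication:
P^1 =
  P: [1/20, 11/20, 1/4, 3/20]
  Q: [1/5, 3/10, 7/20, 3/20]
  R: [9/20, 1/20, 9/20, 1/20]
  S: [9/20, 3/20, 1/10, 3/10]
P^2 =
  P: [117/400, 91/400, 133/400, 59/400]
  Q: [59/200, 6/25, 131/400, 11/80]
  R: [103/400, 117/400, 27/80, 9/80]
  S: [93/400, 137/400, 6/25, 37/200]
P^3 =
  P: [2209/8000, 2143/8000, 2537/8000, 1111/8000]
  Q: [34/125, 217/800, 2551/8000, 1103/8000]
  R: [2191/8000, 421/1600, 2639/8000, 213/1600]
  S: [2171/8000, 2163/8000, 609/2000, 123/800]
P^4 =
  P: [43613/160000, 43027/160000, 51101/160000, 22259/160000]
  Q: [21871/80000, 669/2500, 10247/32000, 22207/160000]
  R: [43947/160000, 8513/32000, 51571/160000, 21917/160000]
  S: [43817/160000, 8597/32000, 2519/8000, 11409/80000]
P^5 =
  P: [875961/3200000, 855783/3200000, 1023681/3200000, 17783/128000]
  Q: [54749/200000, 427957/1600000, 1023951/3200000, 444151/3200000]
  R: [875599/3200000, 856129/3200000, 1025663/3200000, 442609/3200000]
  S: [874539/3200000, 858731/3200000, 254759/800000, 223847/1600000]

(P^5)[Q -> S] = 444151/3200000

Answer: 444151/3200000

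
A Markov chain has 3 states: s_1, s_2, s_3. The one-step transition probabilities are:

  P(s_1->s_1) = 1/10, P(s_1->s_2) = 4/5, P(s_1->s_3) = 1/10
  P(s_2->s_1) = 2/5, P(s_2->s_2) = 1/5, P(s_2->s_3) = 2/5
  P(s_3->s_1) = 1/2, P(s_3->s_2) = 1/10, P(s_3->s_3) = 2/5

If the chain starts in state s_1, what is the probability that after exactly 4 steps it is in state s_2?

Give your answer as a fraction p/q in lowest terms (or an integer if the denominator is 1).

Computing P^4 by repeated multiplication:
P^1 =
  s_1: [1/10, 4/5, 1/10]
  s_2: [2/5, 1/5, 2/5]
  s_3: [1/2, 1/10, 2/5]
P^2 =
  s_1: [19/50, 1/4, 37/100]
  s_2: [8/25, 2/5, 7/25]
  s_3: [29/100, 23/50, 1/4]
P^3 =
  s_1: [323/1000, 391/1000, 143/500]
  s_2: [83/250, 91/250, 38/125]
  s_3: [169/500, 349/1000, 313/1000]
P^4 =
  s_1: [3317/10000, 913/2500, 3031/10000]
  s_2: [827/2500, 461/1250, 751/2500]
  s_3: [3299/10000, 743/2000, 1493/5000]

(P^4)[s_1 -> s_2] = 913/2500

Answer: 913/2500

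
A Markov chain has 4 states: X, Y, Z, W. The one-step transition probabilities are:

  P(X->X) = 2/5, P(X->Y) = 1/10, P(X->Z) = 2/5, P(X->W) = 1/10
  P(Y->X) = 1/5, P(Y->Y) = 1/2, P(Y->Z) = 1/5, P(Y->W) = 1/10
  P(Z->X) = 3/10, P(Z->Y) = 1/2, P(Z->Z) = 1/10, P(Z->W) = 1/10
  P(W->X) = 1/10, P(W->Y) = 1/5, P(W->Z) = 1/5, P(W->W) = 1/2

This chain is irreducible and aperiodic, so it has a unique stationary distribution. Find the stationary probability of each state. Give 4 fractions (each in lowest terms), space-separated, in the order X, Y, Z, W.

The stationary distribution satisfies pi = pi * P, i.e.:
  pi_X = 2/5*pi_X + 1/5*pi_Y + 3/10*pi_Z + 1/10*pi_W
  pi_Y = 1/10*pi_X + 1/2*pi_Y + 1/2*pi_Z + 1/5*pi_W
  pi_Z = 2/5*pi_X + 1/5*pi_Y + 1/10*pi_Z + 1/5*pi_W
  pi_W = 1/10*pi_X + 1/10*pi_Y + 1/10*pi_Z + 1/2*pi_W
with normalization: pi_X + pi_Y + pi_Z + pi_W = 1.

Using the first 3 balance equations plus normalization, the linear system A*pi = b is:
  [-3/5, 1/5, 3/10, 1/10] . pi = 0
  [1/10, -1/2, 1/2, 1/5] . pi = 0
  [2/5, 1/5, -9/10, 1/5] . pi = 0
  [1, 1, 1, 1] . pi = 1

Solving yields:
  pi_X = 133/516
  pi_Y = 179/516
  pi_Z = 59/258
  pi_W = 1/6

Verification (pi * P):
  133/516*2/5 + 179/516*1/5 + 59/258*3/10 + 1/6*1/10 = 133/516 = pi_X  (ok)
  133/516*1/10 + 179/516*1/2 + 59/258*1/2 + 1/6*1/5 = 179/516 = pi_Y  (ok)
  133/516*2/5 + 179/516*1/5 + 59/258*1/10 + 1/6*1/5 = 59/258 = pi_Z  (ok)
  133/516*1/10 + 179/516*1/10 + 59/258*1/10 + 1/6*1/2 = 1/6 = pi_W  (ok)

Answer: 133/516 179/516 59/258 1/6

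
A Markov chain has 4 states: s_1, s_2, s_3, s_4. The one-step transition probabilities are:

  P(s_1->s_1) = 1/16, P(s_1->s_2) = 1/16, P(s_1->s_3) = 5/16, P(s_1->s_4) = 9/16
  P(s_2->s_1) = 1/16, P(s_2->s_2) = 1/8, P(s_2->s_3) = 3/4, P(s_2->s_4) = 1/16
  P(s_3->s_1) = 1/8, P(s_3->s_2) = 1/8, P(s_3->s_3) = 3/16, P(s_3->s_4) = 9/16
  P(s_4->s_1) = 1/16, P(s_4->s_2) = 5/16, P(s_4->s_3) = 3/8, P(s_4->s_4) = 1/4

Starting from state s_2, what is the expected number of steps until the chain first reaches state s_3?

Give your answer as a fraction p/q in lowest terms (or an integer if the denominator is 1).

Let h_i = expected steps to first reach s_3 from state i.
Boundary: h_s_3 = 0.
First-step equations for the other states:
  h_s_1 = 1 + 1/16*h_s_1 + 1/16*h_s_2 + 5/16*h_s_3 + 9/16*h_s_4
  h_s_2 = 1 + 1/16*h_s_1 + 1/8*h_s_2 + 3/4*h_s_3 + 1/16*h_s_4
  h_s_4 = 1 + 1/16*h_s_1 + 5/16*h_s_2 + 3/8*h_s_3 + 1/4*h_s_4

Substituting h_s_3 = 0 and rearranging gives the linear system (I - Q) h = 1:
  [15/16, -1/16, -9/16] . (h_s_1, h_s_2, h_s_4) = 1
  [-1/16, 7/8, -1/16] . (h_s_1, h_s_2, h_s_4) = 1
  [-1/16, -5/16, 3/4] . (h_s_1, h_s_2, h_s_4) = 1

Solving yields:
  h_s_1 = 5552/2261
  h_s_2 = 3328/2261
  h_s_4 = 256/119

Starting state is s_2, so the expected hitting time is h_s_2 = 3328/2261.

Answer: 3328/2261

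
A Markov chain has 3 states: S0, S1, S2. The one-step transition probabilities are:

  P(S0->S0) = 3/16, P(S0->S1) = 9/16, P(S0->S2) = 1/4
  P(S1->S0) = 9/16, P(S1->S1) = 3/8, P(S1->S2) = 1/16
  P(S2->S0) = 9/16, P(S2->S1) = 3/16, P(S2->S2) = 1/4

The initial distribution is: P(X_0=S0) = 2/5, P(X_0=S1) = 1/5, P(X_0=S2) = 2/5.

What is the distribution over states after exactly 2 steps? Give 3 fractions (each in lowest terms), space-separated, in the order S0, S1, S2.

Answer: 261/640 33/80 23/128

Derivation:
Propagating the distribution step by step (d_{t+1} = d_t * P):
d_0 = (S0=2/5, S1=1/5, S2=2/5)
  d_1[S0] = 2/5*3/16 + 1/5*9/16 + 2/5*9/16 = 33/80
  d_1[S1] = 2/5*9/16 + 1/5*3/8 + 2/5*3/16 = 3/8
  d_1[S2] = 2/5*1/4 + 1/5*1/16 + 2/5*1/4 = 17/80
d_1 = (S0=33/80, S1=3/8, S2=17/80)
  d_2[S0] = 33/80*3/16 + 3/8*9/16 + 17/80*9/16 = 261/640
  d_2[S1] = 33/80*9/16 + 3/8*3/8 + 17/80*3/16 = 33/80
  d_2[S2] = 33/80*1/4 + 3/8*1/16 + 17/80*1/4 = 23/128
d_2 = (S0=261/640, S1=33/80, S2=23/128)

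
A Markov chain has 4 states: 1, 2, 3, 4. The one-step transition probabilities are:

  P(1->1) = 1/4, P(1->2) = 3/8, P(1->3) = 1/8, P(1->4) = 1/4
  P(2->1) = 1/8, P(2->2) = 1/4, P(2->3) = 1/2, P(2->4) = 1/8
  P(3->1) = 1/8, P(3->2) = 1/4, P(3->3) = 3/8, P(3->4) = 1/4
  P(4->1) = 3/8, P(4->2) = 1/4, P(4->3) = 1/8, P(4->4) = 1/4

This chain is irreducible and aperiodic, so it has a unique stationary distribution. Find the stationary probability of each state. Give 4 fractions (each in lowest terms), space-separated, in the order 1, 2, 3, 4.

The stationary distribution satisfies pi = pi * P, i.e.:
  pi_1 = 1/4*pi_1 + 1/8*pi_2 + 1/8*pi_3 + 3/8*pi_4
  pi_2 = 3/8*pi_1 + 1/4*pi_2 + 1/4*pi_3 + 1/4*pi_4
  pi_3 = 1/8*pi_1 + 1/2*pi_2 + 3/8*pi_3 + 1/8*pi_4
  pi_4 = 1/4*pi_1 + 1/8*pi_2 + 1/4*pi_3 + 1/4*pi_4
with normalization: pi_1 + pi_2 + pi_3 + pi_4 = 1.

Using the first 3 balance equations plus normalization, the linear system A*pi = b is:
  [-3/4, 1/8, 1/8, 3/8] . pi = 0
  [3/8, -3/4, 1/4, 1/4] . pi = 0
  [1/8, 1/2, -5/8, 1/8] . pi = 0
  [1, 1, 1, 1] . pi = 1

Solving yields:
  pi_1 = 46/225
  pi_2 = 62/225
  pi_3 = 137/450
  pi_4 = 97/450

Verification (pi * P):
  46/225*1/4 + 62/225*1/8 + 137/450*1/8 + 97/450*3/8 = 46/225 = pi_1  (ok)
  46/225*3/8 + 62/225*1/4 + 137/450*1/4 + 97/450*1/4 = 62/225 = pi_2  (ok)
  46/225*1/8 + 62/225*1/2 + 137/450*3/8 + 97/450*1/8 = 137/450 = pi_3  (ok)
  46/225*1/4 + 62/225*1/8 + 137/450*1/4 + 97/450*1/4 = 97/450 = pi_4  (ok)

Answer: 46/225 62/225 137/450 97/450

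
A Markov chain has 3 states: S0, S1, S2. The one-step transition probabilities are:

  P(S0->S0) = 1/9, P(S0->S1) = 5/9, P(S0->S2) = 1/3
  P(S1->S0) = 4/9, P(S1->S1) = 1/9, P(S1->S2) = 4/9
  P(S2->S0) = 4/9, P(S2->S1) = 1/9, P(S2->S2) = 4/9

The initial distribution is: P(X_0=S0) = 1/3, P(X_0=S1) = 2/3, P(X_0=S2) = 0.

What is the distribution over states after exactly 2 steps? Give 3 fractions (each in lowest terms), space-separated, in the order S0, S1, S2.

Propagating the distribution step by step (d_{t+1} = d_t * P):
d_0 = (S0=1/3, S1=2/3, S2=0)
  d_1[S0] = 1/3*1/9 + 2/3*4/9 + 0*4/9 = 1/3
  d_1[S1] = 1/3*5/9 + 2/3*1/9 + 0*1/9 = 7/27
  d_1[S2] = 1/3*1/3 + 2/3*4/9 + 0*4/9 = 11/27
d_1 = (S0=1/3, S1=7/27, S2=11/27)
  d_2[S0] = 1/3*1/9 + 7/27*4/9 + 11/27*4/9 = 1/3
  d_2[S1] = 1/3*5/9 + 7/27*1/9 + 11/27*1/9 = 7/27
  d_2[S2] = 1/3*1/3 + 7/27*4/9 + 11/27*4/9 = 11/27
d_2 = (S0=1/3, S1=7/27, S2=11/27)

Answer: 1/3 7/27 11/27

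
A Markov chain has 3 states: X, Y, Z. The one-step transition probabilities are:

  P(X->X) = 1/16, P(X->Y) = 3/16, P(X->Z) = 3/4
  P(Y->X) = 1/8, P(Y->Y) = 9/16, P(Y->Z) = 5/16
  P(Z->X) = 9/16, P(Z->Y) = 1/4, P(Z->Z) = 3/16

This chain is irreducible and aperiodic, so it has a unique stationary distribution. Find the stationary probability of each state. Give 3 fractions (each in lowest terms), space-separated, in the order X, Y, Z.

The stationary distribution satisfies pi = pi * P, i.e.:
  pi_X = 1/16*pi_X + 1/8*pi_Y + 9/16*pi_Z
  pi_Y = 3/16*pi_X + 9/16*pi_Y + 1/4*pi_Z
  pi_Z = 3/4*pi_X + 5/16*pi_Y + 3/16*pi_Z
with normalization: pi_X + pi_Y + pi_Z = 1.

Using the first 2 balance equations plus normalization, the linear system A*pi = b is:
  [-15/16, 1/8, 9/16] . pi = 0
  [3/16, -7/16, 1/4] . pi = 0
  [1, 1, 1] . pi = 1

Solving yields:
  pi_X = 71/257
  pi_Y = 87/257
  pi_Z = 99/257

Verification (pi * P):
  71/257*1/16 + 87/257*1/8 + 99/257*9/16 = 71/257 = pi_X  (ok)
  71/257*3/16 + 87/257*9/16 + 99/257*1/4 = 87/257 = pi_Y  (ok)
  71/257*3/4 + 87/257*5/16 + 99/257*3/16 = 99/257 = pi_Z  (ok)

Answer: 71/257 87/257 99/257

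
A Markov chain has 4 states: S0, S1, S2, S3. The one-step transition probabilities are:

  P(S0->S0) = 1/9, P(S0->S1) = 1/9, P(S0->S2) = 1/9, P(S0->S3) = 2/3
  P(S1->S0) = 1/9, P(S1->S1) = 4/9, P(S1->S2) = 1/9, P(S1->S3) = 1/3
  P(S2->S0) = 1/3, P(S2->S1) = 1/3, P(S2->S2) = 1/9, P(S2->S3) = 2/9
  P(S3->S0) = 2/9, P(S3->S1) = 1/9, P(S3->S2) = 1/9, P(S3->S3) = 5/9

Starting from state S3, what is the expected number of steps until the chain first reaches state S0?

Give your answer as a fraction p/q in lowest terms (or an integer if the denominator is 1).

Let h_i = expected steps to first reach S0 from state i.
Boundary: h_S0 = 0.
First-step equations for the other states:
  h_S1 = 1 + 1/9*h_S0 + 4/9*h_S1 + 1/9*h_S2 + 1/3*h_S3
  h_S2 = 1 + 1/3*h_S0 + 1/3*h_S1 + 1/9*h_S2 + 2/9*h_S3
  h_S3 = 1 + 2/9*h_S0 + 1/9*h_S1 + 1/9*h_S2 + 5/9*h_S3

Substituting h_S0 = 0 and rearranging gives the linear system (I - Q) h = 1:
  [5/9, -1/9, -1/3] . (h_S1, h_S2, h_S3) = 1
  [-1/3, 8/9, -2/9] . (h_S1, h_S2, h_S3) = 1
  [-1/9, -1/9, 4/9] . (h_S1, h_S2, h_S3) = 1

Solving yields:
  h_S1 = 567/103
  h_S2 = 450/103
  h_S3 = 486/103

Starting state is S3, so the expected hitting time is h_S3 = 486/103.

Answer: 486/103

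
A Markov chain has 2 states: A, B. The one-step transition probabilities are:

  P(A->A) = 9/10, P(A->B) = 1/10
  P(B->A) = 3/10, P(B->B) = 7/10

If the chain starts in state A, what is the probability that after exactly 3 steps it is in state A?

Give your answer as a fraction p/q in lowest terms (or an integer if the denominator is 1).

Answer: 201/250

Derivation:
Computing P^3 by repeated multiplication:
P^1 =
  A: [9/10, 1/10]
  B: [3/10, 7/10]
P^2 =
  A: [21/25, 4/25]
  B: [12/25, 13/25]
P^3 =
  A: [201/250, 49/250]
  B: [147/250, 103/250]

(P^3)[A -> A] = 201/250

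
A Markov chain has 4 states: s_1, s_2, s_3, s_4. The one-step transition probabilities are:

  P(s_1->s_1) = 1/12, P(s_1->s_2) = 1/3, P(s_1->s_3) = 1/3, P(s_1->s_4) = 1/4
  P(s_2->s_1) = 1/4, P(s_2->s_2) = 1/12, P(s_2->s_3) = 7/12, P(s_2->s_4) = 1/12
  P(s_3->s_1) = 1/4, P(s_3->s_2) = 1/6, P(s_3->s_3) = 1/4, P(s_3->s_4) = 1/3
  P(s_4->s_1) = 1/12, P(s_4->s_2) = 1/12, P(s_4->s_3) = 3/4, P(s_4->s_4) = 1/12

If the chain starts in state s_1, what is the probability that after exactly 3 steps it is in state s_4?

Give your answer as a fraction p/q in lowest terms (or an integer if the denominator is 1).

Answer: 413/1728

Derivation:
Computing P^3 by repeated multiplication:
P^1 =
  s_1: [1/12, 1/3, 1/3, 1/4]
  s_2: [1/4, 1/12, 7/12, 1/12]
  s_3: [1/4, 1/6, 1/4, 1/3]
  s_4: [1/12, 1/12, 3/4, 1/12]
P^2 =
  s_1: [7/36, 19/144, 71/144, 13/72]
  s_2: [7/36, 7/36, 49/144, 13/48]
  s_3: [11/72, 1/6, 71/144, 3/16]
  s_4: [2/9, 1/6, 47/144, 41/144]
P^3 =
  s_1: [3/16, 299/1728, 173/432, 413/1728]
  s_2: [149/864, 277/1728, 403/864, 347/1728]
  s_3: [167/864, 281/1728, 89/216, 401/1728]
  s_4: [143/864, 287/1728, 403/864, 349/1728]

(P^3)[s_1 -> s_4] = 413/1728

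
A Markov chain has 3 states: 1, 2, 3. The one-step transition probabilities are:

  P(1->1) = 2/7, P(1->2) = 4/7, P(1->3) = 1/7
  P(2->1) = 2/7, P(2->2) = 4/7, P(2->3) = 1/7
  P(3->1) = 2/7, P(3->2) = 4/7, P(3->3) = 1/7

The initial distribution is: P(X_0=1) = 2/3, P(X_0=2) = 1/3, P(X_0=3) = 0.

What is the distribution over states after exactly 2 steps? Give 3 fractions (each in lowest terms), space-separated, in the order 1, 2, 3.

Propagating the distribution step by step (d_{t+1} = d_t * P):
d_0 = (1=2/3, 2=1/3, 3=0)
  d_1[1] = 2/3*2/7 + 1/3*2/7 + 0*2/7 = 2/7
  d_1[2] = 2/3*4/7 + 1/3*4/7 + 0*4/7 = 4/7
  d_1[3] = 2/3*1/7 + 1/3*1/7 + 0*1/7 = 1/7
d_1 = (1=2/7, 2=4/7, 3=1/7)
  d_2[1] = 2/7*2/7 + 4/7*2/7 + 1/7*2/7 = 2/7
  d_2[2] = 2/7*4/7 + 4/7*4/7 + 1/7*4/7 = 4/7
  d_2[3] = 2/7*1/7 + 4/7*1/7 + 1/7*1/7 = 1/7
d_2 = (1=2/7, 2=4/7, 3=1/7)

Answer: 2/7 4/7 1/7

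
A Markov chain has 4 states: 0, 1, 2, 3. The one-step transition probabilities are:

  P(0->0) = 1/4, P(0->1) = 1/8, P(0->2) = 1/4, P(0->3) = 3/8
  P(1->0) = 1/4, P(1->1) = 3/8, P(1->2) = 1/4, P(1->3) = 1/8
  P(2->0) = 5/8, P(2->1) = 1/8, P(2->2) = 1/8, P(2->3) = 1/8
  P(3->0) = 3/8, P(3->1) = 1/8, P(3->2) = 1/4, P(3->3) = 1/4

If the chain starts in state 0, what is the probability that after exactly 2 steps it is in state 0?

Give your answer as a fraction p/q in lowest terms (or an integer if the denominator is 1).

Answer: 25/64

Derivation:
Computing P^2 by repeated multiplication:
P^1 =
  0: [1/4, 1/8, 1/4, 3/8]
  1: [1/4, 3/8, 1/4, 1/8]
  2: [5/8, 1/8, 1/8, 1/8]
  3: [3/8, 1/8, 1/4, 1/4]
P^2 =
  0: [25/64, 5/32, 7/32, 15/64]
  1: [23/64, 7/32, 7/32, 13/64]
  2: [5/16, 5/32, 15/64, 19/64]
  3: [3/8, 5/32, 7/32, 1/4]

(P^2)[0 -> 0] = 25/64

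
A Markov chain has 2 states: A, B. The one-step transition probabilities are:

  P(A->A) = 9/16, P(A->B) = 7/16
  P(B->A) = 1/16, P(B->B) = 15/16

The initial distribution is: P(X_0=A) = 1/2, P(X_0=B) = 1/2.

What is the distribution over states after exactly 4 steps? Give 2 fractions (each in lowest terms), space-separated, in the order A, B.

Answer: 19/128 109/128

Derivation:
Propagating the distribution step by step (d_{t+1} = d_t * P):
d_0 = (A=1/2, B=1/2)
  d_1[A] = 1/2*9/16 + 1/2*1/16 = 5/16
  d_1[B] = 1/2*7/16 + 1/2*15/16 = 11/16
d_1 = (A=5/16, B=11/16)
  d_2[A] = 5/16*9/16 + 11/16*1/16 = 7/32
  d_2[B] = 5/16*7/16 + 11/16*15/16 = 25/32
d_2 = (A=7/32, B=25/32)
  d_3[A] = 7/32*9/16 + 25/32*1/16 = 11/64
  d_3[B] = 7/32*7/16 + 25/32*15/16 = 53/64
d_3 = (A=11/64, B=53/64)
  d_4[A] = 11/64*9/16 + 53/64*1/16 = 19/128
  d_4[B] = 11/64*7/16 + 53/64*15/16 = 109/128
d_4 = (A=19/128, B=109/128)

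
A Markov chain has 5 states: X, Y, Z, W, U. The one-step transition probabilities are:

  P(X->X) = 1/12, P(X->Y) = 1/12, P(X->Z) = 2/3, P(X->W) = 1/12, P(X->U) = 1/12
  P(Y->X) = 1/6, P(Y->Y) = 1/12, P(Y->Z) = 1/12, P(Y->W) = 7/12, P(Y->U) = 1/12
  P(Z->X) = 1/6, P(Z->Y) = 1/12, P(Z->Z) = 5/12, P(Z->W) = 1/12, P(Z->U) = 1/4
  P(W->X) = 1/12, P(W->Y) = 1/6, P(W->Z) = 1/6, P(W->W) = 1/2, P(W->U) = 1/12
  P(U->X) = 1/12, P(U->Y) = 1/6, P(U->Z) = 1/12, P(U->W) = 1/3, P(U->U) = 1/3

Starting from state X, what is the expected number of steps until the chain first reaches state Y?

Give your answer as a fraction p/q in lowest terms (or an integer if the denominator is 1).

Answer: 6474/763

Derivation:
Let h_i = expected steps to first reach Y from state i.
Boundary: h_Y = 0.
First-step equations for the other states:
  h_X = 1 + 1/12*h_X + 1/12*h_Y + 2/3*h_Z + 1/12*h_W + 1/12*h_U
  h_Z = 1 + 1/6*h_X + 1/12*h_Y + 5/12*h_Z + 1/12*h_W + 1/4*h_U
  h_W = 1 + 1/12*h_X + 1/6*h_Y + 1/6*h_Z + 1/2*h_W + 1/12*h_U
  h_U = 1 + 1/12*h_X + 1/6*h_Y + 1/12*h_Z + 1/3*h_W + 1/3*h_U

Substituting h_Y = 0 and rearranging gives the linear system (I - Q) h = 1:
  [11/12, -2/3, -1/12, -1/12] . (h_X, h_Z, h_W, h_U) = 1
  [-1/6, 7/12, -1/12, -1/4] . (h_X, h_Z, h_W, h_U) = 1
  [-1/12, -1/6, 1/2, -1/12] . (h_X, h_Z, h_W, h_U) = 1
  [-1/12, -1/12, -1/3, 2/3] . (h_X, h_Z, h_W, h_U) = 1

Solving yields:
  h_X = 6474/763
  h_Z = 6354/763
  h_W = 5652/763
  h_U = 5574/763

Starting state is X, so the expected hitting time is h_X = 6474/763.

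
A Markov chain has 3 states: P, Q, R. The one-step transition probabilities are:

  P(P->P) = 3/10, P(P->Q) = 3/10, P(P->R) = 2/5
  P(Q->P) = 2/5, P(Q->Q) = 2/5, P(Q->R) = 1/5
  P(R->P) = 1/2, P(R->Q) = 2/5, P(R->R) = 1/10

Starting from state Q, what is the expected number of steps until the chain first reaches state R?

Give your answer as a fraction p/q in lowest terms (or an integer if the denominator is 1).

Let h_i = expected steps to first reach R from state i.
Boundary: h_R = 0.
First-step equations for the other states:
  h_P = 1 + 3/10*h_P + 3/10*h_Q + 2/5*h_R
  h_Q = 1 + 2/5*h_P + 2/5*h_Q + 1/5*h_R

Substituting h_R = 0 and rearranging gives the linear system (I - Q) h = 1:
  [7/10, -3/10] . (h_P, h_Q) = 1
  [-2/5, 3/5] . (h_P, h_Q) = 1

Solving yields:
  h_P = 3
  h_Q = 11/3

Starting state is Q, so the expected hitting time is h_Q = 11/3.

Answer: 11/3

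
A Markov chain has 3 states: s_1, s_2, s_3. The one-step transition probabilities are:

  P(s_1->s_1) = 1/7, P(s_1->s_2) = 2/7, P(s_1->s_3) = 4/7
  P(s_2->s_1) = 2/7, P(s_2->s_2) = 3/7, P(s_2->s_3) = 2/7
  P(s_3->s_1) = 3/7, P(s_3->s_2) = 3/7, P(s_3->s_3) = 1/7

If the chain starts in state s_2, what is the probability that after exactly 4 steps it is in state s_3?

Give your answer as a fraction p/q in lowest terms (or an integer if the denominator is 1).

Answer: 776/2401

Derivation:
Computing P^4 by repeated multiplication:
P^1 =
  s_1: [1/7, 2/7, 4/7]
  s_2: [2/7, 3/7, 2/7]
  s_3: [3/7, 3/7, 1/7]
P^2 =
  s_1: [17/49, 20/49, 12/49]
  s_2: [2/7, 19/49, 16/49]
  s_3: [12/49, 18/49, 19/49]
P^3 =
  s_1: [93/343, 130/343, 120/343]
  s_2: [100/343, 19/49, 110/343]
  s_3: [15/49, 135/343, 103/343]
P^4 =
  s_1: [713/2401, 936/2401, 752/2401]
  s_2: [696/2401, 929/2401, 776/2401]
  s_3: [684/2401, 132/343, 793/2401]

(P^4)[s_2 -> s_3] = 776/2401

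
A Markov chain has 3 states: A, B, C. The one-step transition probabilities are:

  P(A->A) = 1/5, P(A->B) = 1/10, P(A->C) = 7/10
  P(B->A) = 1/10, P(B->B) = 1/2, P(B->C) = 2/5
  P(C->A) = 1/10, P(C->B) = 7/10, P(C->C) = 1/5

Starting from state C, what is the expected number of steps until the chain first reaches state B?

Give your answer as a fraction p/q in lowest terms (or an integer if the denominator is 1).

Answer: 30/19

Derivation:
Let h_i = expected steps to first reach B from state i.
Boundary: h_B = 0.
First-step equations for the other states:
  h_A = 1 + 1/5*h_A + 1/10*h_B + 7/10*h_C
  h_C = 1 + 1/10*h_A + 7/10*h_B + 1/5*h_C

Substituting h_B = 0 and rearranging gives the linear system (I - Q) h = 1:
  [4/5, -7/10] . (h_A, h_C) = 1
  [-1/10, 4/5] . (h_A, h_C) = 1

Solving yields:
  h_A = 50/19
  h_C = 30/19

Starting state is C, so the expected hitting time is h_C = 30/19.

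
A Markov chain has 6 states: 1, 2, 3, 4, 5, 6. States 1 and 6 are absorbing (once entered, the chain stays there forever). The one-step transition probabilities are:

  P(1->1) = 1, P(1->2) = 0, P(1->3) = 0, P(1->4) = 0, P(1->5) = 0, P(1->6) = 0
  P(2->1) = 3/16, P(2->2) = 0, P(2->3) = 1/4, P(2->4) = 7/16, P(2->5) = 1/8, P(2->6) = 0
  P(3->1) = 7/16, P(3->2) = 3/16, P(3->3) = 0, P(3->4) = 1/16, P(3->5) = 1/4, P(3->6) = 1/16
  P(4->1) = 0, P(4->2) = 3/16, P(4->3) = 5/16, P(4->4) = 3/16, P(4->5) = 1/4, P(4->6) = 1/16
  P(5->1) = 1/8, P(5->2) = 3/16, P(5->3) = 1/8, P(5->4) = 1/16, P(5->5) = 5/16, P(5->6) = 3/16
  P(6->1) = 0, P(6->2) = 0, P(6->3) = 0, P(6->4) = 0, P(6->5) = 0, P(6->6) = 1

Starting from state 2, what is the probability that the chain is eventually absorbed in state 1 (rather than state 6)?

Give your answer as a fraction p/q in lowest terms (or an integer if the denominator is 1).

Answer: 8/11

Derivation:
Let a_i = P(absorbed in 1 | start in state i).
Boundary conditions: a_1 = 1, a_6 = 0.
For each transient state i, a_i = sum_j P(i->j) * a_j:
  a_2 = 3/16*a_1 + 0*a_2 + 1/4*a_3 + 7/16*a_4 + 1/8*a_5 + 0*a_6
  a_3 = 7/16*a_1 + 3/16*a_2 + 0*a_3 + 1/16*a_4 + 1/4*a_5 + 1/16*a_6
  a_4 = 0*a_1 + 3/16*a_2 + 5/16*a_3 + 3/16*a_4 + 1/4*a_5 + 1/16*a_6
  a_5 = 1/8*a_1 + 3/16*a_2 + 1/8*a_3 + 1/16*a_4 + 5/16*a_5 + 3/16*a_6

Substituting a_1 = 1 and a_6 = 0, rearrange to (I - Q) a = r where r[i] = P(i -> 1):
  [1, -1/4, -7/16, -1/8] . (a_2, a_3, a_4, a_5) = 3/16
  [-3/16, 1, -1/16, -1/4] . (a_2, a_3, a_4, a_5) = 7/16
  [-3/16, -5/16, 13/16, -1/4] . (a_2, a_3, a_4, a_5) = 0
  [-3/16, -1/8, -1/16, 11/16] . (a_2, a_3, a_4, a_5) = 1/8

Solving yields:
  a_2 = 8/11
  a_3 = 25/33
  a_4 = 7/11
  a_5 = 19/33

Starting state is 2, so the absorption probability is a_2 = 8/11.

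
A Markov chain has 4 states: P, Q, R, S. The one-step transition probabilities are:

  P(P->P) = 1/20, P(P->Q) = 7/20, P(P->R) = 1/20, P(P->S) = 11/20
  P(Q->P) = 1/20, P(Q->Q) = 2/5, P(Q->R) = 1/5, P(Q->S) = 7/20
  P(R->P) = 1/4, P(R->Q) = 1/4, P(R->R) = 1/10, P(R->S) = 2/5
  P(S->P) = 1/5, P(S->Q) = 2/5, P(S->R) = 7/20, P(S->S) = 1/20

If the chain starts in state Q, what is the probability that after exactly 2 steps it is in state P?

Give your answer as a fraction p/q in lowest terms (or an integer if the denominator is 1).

Answer: 57/400

Derivation:
Computing P^2 by repeated multiplication:
P^1 =
  P: [1/20, 7/20, 1/20, 11/20]
  Q: [1/20, 2/5, 1/5, 7/20]
  R: [1/4, 1/4, 1/10, 2/5]
  S: [1/5, 2/5, 7/20, 1/20]
P^2 =
  P: [57/400, 39/100, 27/100, 79/400]
  Q: [57/400, 147/400, 9/40, 53/200]
  R: [13/100, 149/400, 17/80, 57/200]
  S: [51/400, 27/80, 57/400, 157/400]

(P^2)[Q -> P] = 57/400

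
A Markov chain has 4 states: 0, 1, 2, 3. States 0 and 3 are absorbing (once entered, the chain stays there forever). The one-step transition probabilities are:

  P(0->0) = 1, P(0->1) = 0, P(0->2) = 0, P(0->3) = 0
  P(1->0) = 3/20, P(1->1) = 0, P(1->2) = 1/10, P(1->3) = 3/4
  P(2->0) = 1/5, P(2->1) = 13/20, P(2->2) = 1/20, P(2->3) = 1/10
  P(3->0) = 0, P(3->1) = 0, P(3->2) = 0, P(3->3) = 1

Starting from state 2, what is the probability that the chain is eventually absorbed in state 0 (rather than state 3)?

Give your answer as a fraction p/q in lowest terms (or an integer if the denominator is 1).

Let a_i = P(absorbed in 0 | start in state i).
Boundary conditions: a_0 = 1, a_3 = 0.
For each transient state i, a_i = sum_j P(i->j) * a_j:
  a_1 = 3/20*a_0 + 0*a_1 + 1/10*a_2 + 3/4*a_3
  a_2 = 1/5*a_0 + 13/20*a_1 + 1/20*a_2 + 1/10*a_3

Substituting a_0 = 1 and a_3 = 0, rearrange to (I - Q) a = r where r[i] = P(i -> 0):
  [1, -1/10] . (a_1, a_2) = 3/20
  [-13/20, 19/20] . (a_1, a_2) = 1/5

Solving yields:
  a_1 = 65/354
  a_2 = 119/354

Starting state is 2, so the absorption probability is a_2 = 119/354.

Answer: 119/354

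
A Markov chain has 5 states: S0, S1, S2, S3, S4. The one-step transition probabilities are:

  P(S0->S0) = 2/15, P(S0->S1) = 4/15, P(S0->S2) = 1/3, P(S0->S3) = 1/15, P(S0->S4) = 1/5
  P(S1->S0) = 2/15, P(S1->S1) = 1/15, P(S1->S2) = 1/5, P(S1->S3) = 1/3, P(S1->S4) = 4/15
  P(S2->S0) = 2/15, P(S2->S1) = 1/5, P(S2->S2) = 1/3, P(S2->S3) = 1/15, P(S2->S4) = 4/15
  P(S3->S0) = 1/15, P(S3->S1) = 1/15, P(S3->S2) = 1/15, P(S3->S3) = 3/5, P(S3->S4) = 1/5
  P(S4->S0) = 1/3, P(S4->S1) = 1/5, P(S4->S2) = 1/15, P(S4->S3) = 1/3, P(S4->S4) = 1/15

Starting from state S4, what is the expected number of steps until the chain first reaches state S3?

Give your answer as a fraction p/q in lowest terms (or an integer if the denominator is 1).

Let h_i = expected steps to first reach S3 from state i.
Boundary: h_S3 = 0.
First-step equations for the other states:
  h_S0 = 1 + 2/15*h_S0 + 4/15*h_S1 + 1/3*h_S2 + 1/15*h_S3 + 1/5*h_S4
  h_S1 = 1 + 2/15*h_S0 + 1/15*h_S1 + 1/5*h_S2 + 1/3*h_S3 + 4/15*h_S4
  h_S2 = 1 + 2/15*h_S0 + 1/5*h_S1 + 1/3*h_S2 + 1/15*h_S3 + 4/15*h_S4
  h_S4 = 1 + 1/3*h_S0 + 1/5*h_S1 + 1/15*h_S2 + 1/3*h_S3 + 1/15*h_S4

Substituting h_S3 = 0 and rearranging gives the linear system (I - Q) h = 1:
  [13/15, -4/15, -1/3, -1/5] . (h_S0, h_S1, h_S2, h_S4) = 1
  [-2/15, 14/15, -1/5, -4/15] . (h_S0, h_S1, h_S2, h_S4) = 1
  [-2/15, -1/5, 2/3, -4/15] . (h_S0, h_S1, h_S2, h_S4) = 1
  [-1/3, -1/5, -1/15, 14/15] . (h_S0, h_S1, h_S2, h_S4) = 1

Solving yields:
  h_S0 = 69555/12053
  h_S1 = 53235/12053
  h_S2 = 4095/709
  h_S4 = 54135/12053

Starting state is S4, so the expected hitting time is h_S4 = 54135/12053.

Answer: 54135/12053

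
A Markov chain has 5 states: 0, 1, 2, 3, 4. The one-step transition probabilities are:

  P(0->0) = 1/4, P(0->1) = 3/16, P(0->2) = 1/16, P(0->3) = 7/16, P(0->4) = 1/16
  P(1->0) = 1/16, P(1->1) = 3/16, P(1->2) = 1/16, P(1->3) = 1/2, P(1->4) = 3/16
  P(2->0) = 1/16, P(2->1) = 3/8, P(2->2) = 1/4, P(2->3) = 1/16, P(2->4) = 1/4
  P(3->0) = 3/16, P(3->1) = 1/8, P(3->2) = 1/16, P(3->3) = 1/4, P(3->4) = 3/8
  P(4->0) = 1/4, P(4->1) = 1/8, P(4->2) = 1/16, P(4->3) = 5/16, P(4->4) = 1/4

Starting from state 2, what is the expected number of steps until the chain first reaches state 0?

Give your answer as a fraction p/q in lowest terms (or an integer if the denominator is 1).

Let h_i = expected steps to first reach 0 from state i.
Boundary: h_0 = 0.
First-step equations for the other states:
  h_1 = 1 + 1/16*h_0 + 3/16*h_1 + 1/16*h_2 + 1/2*h_3 + 3/16*h_4
  h_2 = 1 + 1/16*h_0 + 3/8*h_1 + 1/4*h_2 + 1/16*h_3 + 1/4*h_4
  h_3 = 1 + 3/16*h_0 + 1/8*h_1 + 1/16*h_2 + 1/4*h_3 + 3/8*h_4
  h_4 = 1 + 1/4*h_0 + 1/8*h_1 + 1/16*h_2 + 5/16*h_3 + 1/4*h_4

Substituting h_0 = 0 and rearranging gives the linear system (I - Q) h = 1:
  [13/16, -1/16, -1/2, -3/16] . (h_1, h_2, h_3, h_4) = 1
  [-3/8, 3/4, -1/16, -1/4] . (h_1, h_2, h_3, h_4) = 1
  [-1/8, -1/16, 3/4, -3/8] . (h_1, h_2, h_3, h_4) = 1
  [-1/8, -1/16, -5/16, 3/4] . (h_1, h_2, h_3, h_4) = 1

Solving yields:
  h_1 = 2678/415
  h_2 = 2824/415
  h_3 = 468/83
  h_4 = 442/83

Starting state is 2, so the expected hitting time is h_2 = 2824/415.

Answer: 2824/415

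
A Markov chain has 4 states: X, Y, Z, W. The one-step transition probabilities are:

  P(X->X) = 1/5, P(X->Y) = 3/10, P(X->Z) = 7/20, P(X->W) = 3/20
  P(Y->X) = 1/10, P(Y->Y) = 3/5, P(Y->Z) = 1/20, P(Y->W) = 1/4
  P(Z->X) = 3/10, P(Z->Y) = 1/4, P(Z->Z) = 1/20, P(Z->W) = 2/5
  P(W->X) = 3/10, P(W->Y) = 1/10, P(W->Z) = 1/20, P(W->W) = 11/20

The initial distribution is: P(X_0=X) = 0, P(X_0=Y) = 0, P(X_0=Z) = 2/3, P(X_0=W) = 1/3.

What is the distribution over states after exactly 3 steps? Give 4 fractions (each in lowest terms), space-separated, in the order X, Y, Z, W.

Answer: 447/2000 1203/4000 119/1000 1427/4000

Derivation:
Propagating the distribution step by step (d_{t+1} = d_t * P):
d_0 = (X=0, Y=0, Z=2/3, W=1/3)
  d_1[X] = 0*1/5 + 0*1/10 + 2/3*3/10 + 1/3*3/10 = 3/10
  d_1[Y] = 0*3/10 + 0*3/5 + 2/3*1/4 + 1/3*1/10 = 1/5
  d_1[Z] = 0*7/20 + 0*1/20 + 2/3*1/20 + 1/3*1/20 = 1/20
  d_1[W] = 0*3/20 + 0*1/4 + 2/3*2/5 + 1/3*11/20 = 9/20
d_1 = (X=3/10, Y=1/5, Z=1/20, W=9/20)
  d_2[X] = 3/10*1/5 + 1/5*1/10 + 1/20*3/10 + 9/20*3/10 = 23/100
  d_2[Y] = 3/10*3/10 + 1/5*3/5 + 1/20*1/4 + 9/20*1/10 = 107/400
  d_2[Z] = 3/10*7/20 + 1/5*1/20 + 1/20*1/20 + 9/20*1/20 = 7/50
  d_2[W] = 3/10*3/20 + 1/5*1/4 + 1/20*2/5 + 9/20*11/20 = 29/80
d_2 = (X=23/100, Y=107/400, Z=7/50, W=29/80)
  d_3[X] = 23/100*1/5 + 107/400*1/10 + 7/50*3/10 + 29/80*3/10 = 447/2000
  d_3[Y] = 23/100*3/10 + 107/400*3/5 + 7/50*1/4 + 29/80*1/10 = 1203/4000
  d_3[Z] = 23/100*7/20 + 107/400*1/20 + 7/50*1/20 + 29/80*1/20 = 119/1000
  d_3[W] = 23/100*3/20 + 107/400*1/4 + 7/50*2/5 + 29/80*11/20 = 1427/4000
d_3 = (X=447/2000, Y=1203/4000, Z=119/1000, W=1427/4000)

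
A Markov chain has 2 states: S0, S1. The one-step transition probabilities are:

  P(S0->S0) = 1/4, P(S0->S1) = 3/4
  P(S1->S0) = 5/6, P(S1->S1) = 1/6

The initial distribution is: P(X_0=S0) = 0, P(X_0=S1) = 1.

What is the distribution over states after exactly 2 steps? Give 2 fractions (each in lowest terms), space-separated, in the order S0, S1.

Answer: 25/72 47/72

Derivation:
Propagating the distribution step by step (d_{t+1} = d_t * P):
d_0 = (S0=0, S1=1)
  d_1[S0] = 0*1/4 + 1*5/6 = 5/6
  d_1[S1] = 0*3/4 + 1*1/6 = 1/6
d_1 = (S0=5/6, S1=1/6)
  d_2[S0] = 5/6*1/4 + 1/6*5/6 = 25/72
  d_2[S1] = 5/6*3/4 + 1/6*1/6 = 47/72
d_2 = (S0=25/72, S1=47/72)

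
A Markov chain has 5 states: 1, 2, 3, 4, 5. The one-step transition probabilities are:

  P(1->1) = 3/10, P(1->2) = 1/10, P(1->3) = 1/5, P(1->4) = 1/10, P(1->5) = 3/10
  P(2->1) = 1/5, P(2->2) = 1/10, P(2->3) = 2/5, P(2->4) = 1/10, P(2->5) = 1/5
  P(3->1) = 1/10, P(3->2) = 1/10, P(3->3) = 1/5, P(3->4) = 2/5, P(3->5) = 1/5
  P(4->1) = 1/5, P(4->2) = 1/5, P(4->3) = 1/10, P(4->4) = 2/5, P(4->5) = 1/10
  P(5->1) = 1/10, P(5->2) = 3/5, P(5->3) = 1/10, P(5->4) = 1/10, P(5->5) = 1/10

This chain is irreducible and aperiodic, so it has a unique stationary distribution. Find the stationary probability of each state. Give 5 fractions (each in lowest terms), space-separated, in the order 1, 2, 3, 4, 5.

Answer: 163/905 383/1810 73/362 83/362 321/1810

Derivation:
The stationary distribution satisfies pi = pi * P, i.e.:
  pi_1 = 3/10*pi_1 + 1/5*pi_2 + 1/10*pi_3 + 1/5*pi_4 + 1/10*pi_5
  pi_2 = 1/10*pi_1 + 1/10*pi_2 + 1/10*pi_3 + 1/5*pi_4 + 3/5*pi_5
  pi_3 = 1/5*pi_1 + 2/5*pi_2 + 1/5*pi_3 + 1/10*pi_4 + 1/10*pi_5
  pi_4 = 1/10*pi_1 + 1/10*pi_2 + 2/5*pi_3 + 2/5*pi_4 + 1/10*pi_5
  pi_5 = 3/10*pi_1 + 1/5*pi_2 + 1/5*pi_3 + 1/10*pi_4 + 1/10*pi_5
with normalization: pi_1 + pi_2 + pi_3 + pi_4 + pi_5 = 1.

Using the first 4 balance equations plus normalization, the linear system A*pi = b is:
  [-7/10, 1/5, 1/10, 1/5, 1/10] . pi = 0
  [1/10, -9/10, 1/10, 1/5, 3/5] . pi = 0
  [1/5, 2/5, -4/5, 1/10, 1/10] . pi = 0
  [1/10, 1/10, 2/5, -3/5, 1/10] . pi = 0
  [1, 1, 1, 1, 1] . pi = 1

Solving yields:
  pi_1 = 163/905
  pi_2 = 383/1810
  pi_3 = 73/362
  pi_4 = 83/362
  pi_5 = 321/1810

Verification (pi * P):
  163/905*3/10 + 383/1810*1/5 + 73/362*1/10 + 83/362*1/5 + 321/1810*1/10 = 163/905 = pi_1  (ok)
  163/905*1/10 + 383/1810*1/10 + 73/362*1/10 + 83/362*1/5 + 321/1810*3/5 = 383/1810 = pi_2  (ok)
  163/905*1/5 + 383/1810*2/5 + 73/362*1/5 + 83/362*1/10 + 321/1810*1/10 = 73/362 = pi_3  (ok)
  163/905*1/10 + 383/1810*1/10 + 73/362*2/5 + 83/362*2/5 + 321/1810*1/10 = 83/362 = pi_4  (ok)
  163/905*3/10 + 383/1810*1/5 + 73/362*1/5 + 83/362*1/10 + 321/1810*1/10 = 321/1810 = pi_5  (ok)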